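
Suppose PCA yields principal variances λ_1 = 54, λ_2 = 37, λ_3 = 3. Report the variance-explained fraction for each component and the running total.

Step 1 — total variance = trace(Sigma) = Σ λ_i = 54 + 37 + 3 = 94.

Step 2 — fraction explained by component i = λ_i / Σ λ:
  PC1: 54/94 = 0.5745
  PC2: 37/94 = 0.3936
  PC3: 3/94 = 0.0319

Step 3 — cumulative fraction after k components = (λ_1 + ... + λ_k) / Σ λ:
  k = 1: 54/94 = 0.5745
  k = 2: (54 + 37)/94 = 91/94 = 0.9681
  k = 3: (54 + 37 + 3)/94 = 94/94 = 1

Summary (fraction, with percent):

explained: PC1 0.5745 (57.45%), PC2 0.3936 (39.36%), PC3 0.0319 (3.19%);  cumulative: 0.5745, 0.9681, 1


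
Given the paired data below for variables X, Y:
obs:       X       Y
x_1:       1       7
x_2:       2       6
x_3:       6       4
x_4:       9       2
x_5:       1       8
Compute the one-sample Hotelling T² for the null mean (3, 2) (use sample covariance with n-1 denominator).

Step 1 — sample mean vector:
  mean(X) = (1 + 2 + 6 + 9 + 1) / 5 = 19/5 = 3.8
  mean(Y) = (7 + 6 + 4 + 2 + 8) / 5 = 27/5 = 5.4
  x̄ = (3.8, 5.4),  deviation x̄ - mu_0 = (3.8, 5.4) - (3, 2) = (0.8, 3.4).

Step 2 — sample covariance matrix, S[i,j] = (1/(n-1)) · Σ_k (x_{k,i} - mean_i) · (x_{k,j} - mean_j), divisor n-1 = 4:
  S[X,X] = ((-2.8)·(-2.8) + (-1.8)·(-1.8) + (2.2)·(2.2) + (5.2)·(5.2) + (-2.8)·(-2.8)) / 4 = 50.8/4 = 12.7
  S[X,Y] = ((-2.8)·(1.6) + (-1.8)·(0.6) + (2.2)·(-1.4) + (5.2)·(-3.4) + (-2.8)·(2.6)) / 4 = -33.6/4 = -8.4
  S[Y,Y] = ((1.6)·(1.6) + (0.6)·(0.6) + (-1.4)·(-1.4) + (-3.4)·(-3.4) + (2.6)·(2.6)) / 4 = 23.2/4 = 5.8
  S = [[12.7, -8.4],
 [-8.4, 5.8]].

Step 3 — invert S. det(S) = 12.7·5.8 - (-8.4)² = 3.1.
  S^{-1} = (1/det) · [[d, -b], [-b, a]] = [[1.871, 2.7097],
 [2.7097, 4.0968]].

Step 4 — quadratic form (x̄ - mu_0)^T · S^{-1} · (x̄ - mu_0):
  S^{-1} · (x̄ - mu_0) = (10.7097, 16.0968),
  (x̄ - mu_0)^T · [...] = (0.8)·(10.7097) + (3.4)·(16.0968) = 63.2968.

Step 5 — scale by n: T² = 5 · 63.2968 = 316.4839.

T² ≈ 316.4839


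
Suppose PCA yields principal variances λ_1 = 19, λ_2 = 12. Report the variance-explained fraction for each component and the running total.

Step 1 — total variance = trace(Sigma) = Σ λ_i = 19 + 12 = 31.

Step 2 — fraction explained by component i = λ_i / Σ λ:
  PC1: 19/31 = 0.6129
  PC2: 12/31 = 0.3871

Step 3 — cumulative fraction after k components = (λ_1 + ... + λ_k) / Σ λ:
  k = 1: 19/31 = 0.6129
  k = 2: (19 + 12)/31 = 31/31 = 1

Summary (fraction, with percent):

explained: PC1 0.6129 (61.29%), PC2 0.3871 (38.71%);  cumulative: 0.6129, 1


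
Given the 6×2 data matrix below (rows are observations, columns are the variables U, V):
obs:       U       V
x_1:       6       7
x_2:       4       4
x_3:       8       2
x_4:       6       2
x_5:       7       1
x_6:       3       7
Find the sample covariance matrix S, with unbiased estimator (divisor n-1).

Step 1 — column means:
  mean(U) = (6 + 4 + 8 + 6 + 7 + 3) / 6 = 34/6 = 5.6667
  mean(V) = (7 + 4 + 2 + 2 + 1 + 7) / 6 = 23/6 = 3.8333

Step 2 — sample covariance S[i,j] = (1/(n-1)) · Σ_k (x_{k,i} - mean_i) · (x_{k,j} - mean_j), with n-1 = 5.
  S[U,U] = ((0.3333)·(0.3333) + (-1.6667)·(-1.6667) + (2.3333)·(2.3333) + (0.3333)·(0.3333) + (1.3333)·(1.3333) + (-2.6667)·(-2.6667)) / 5 = 17.3333/5 = 3.4667
  S[U,V] = ((0.3333)·(3.1667) + (-1.6667)·(0.1667) + (2.3333)·(-1.8333) + (0.3333)·(-1.8333) + (1.3333)·(-2.8333) + (-2.6667)·(3.1667)) / 5 = -16.3333/5 = -3.2667
  S[V,V] = ((3.1667)·(3.1667) + (0.1667)·(0.1667) + (-1.8333)·(-1.8333) + (-1.8333)·(-1.8333) + (-2.8333)·(-2.8333) + (3.1667)·(3.1667)) / 5 = 34.8333/5 = 6.9667

S is symmetric (S[j,i] = S[i,j]). Assembling:

S = [[3.4667, -3.2667],
 [-3.2667, 6.9667]]


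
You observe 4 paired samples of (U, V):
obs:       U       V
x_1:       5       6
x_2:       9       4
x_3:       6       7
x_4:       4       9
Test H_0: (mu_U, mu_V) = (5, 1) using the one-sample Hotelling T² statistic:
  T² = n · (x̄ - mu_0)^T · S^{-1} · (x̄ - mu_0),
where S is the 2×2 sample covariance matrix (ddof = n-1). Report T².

Step 1 — sample mean vector:
  mean(U) = (5 + 9 + 6 + 4) / 4 = 24/4 = 6
  mean(V) = (6 + 4 + 7 + 9) / 4 = 26/4 = 6.5
  x̄ = (6, 6.5),  deviation x̄ - mu_0 = (6, 6.5) - (5, 1) = (1, 5.5).

Step 2 — sample covariance matrix, S[i,j] = (1/(n-1)) · Σ_k (x_{k,i} - mean_i) · (x_{k,j} - mean_j), divisor n-1 = 3:
  S[U,U] = ((-1)·(-1) + (3)·(3) + (0)·(0) + (-2)·(-2)) / 3 = 14/3 = 4.6667
  S[U,V] = ((-1)·(-0.5) + (3)·(-2.5) + (0)·(0.5) + (-2)·(2.5)) / 3 = -12/3 = -4
  S[V,V] = ((-0.5)·(-0.5) + (-2.5)·(-2.5) + (0.5)·(0.5) + (2.5)·(2.5)) / 3 = 13/3 = 4.3333
  S = [[4.6667, -4],
 [-4, 4.3333]].

Step 3 — invert S. det(S) = 4.6667·4.3333 - (-4)² = 4.2222.
  S^{-1} = (1/det) · [[d, -b], [-b, a]] = [[1.0263, 0.9474],
 [0.9474, 1.1053]].

Step 4 — quadratic form (x̄ - mu_0)^T · S^{-1} · (x̄ - mu_0):
  S^{-1} · (x̄ - mu_0) = (6.2368, 7.0263),
  (x̄ - mu_0)^T · [...] = (1)·(6.2368) + (5.5)·(7.0263) = 44.8816.

Step 5 — scale by n: T² = 4 · 44.8816 = 179.5263.

T² ≈ 179.5263


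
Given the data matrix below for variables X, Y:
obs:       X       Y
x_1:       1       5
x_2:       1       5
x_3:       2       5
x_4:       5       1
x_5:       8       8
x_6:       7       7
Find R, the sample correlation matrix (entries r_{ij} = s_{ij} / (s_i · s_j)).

Step 1 — column means:
  mean(X) = (1 + 1 + 2 + 5 + 8 + 7) / 6 = 24/6 = 4
  mean(Y) = (5 + 5 + 5 + 1 + 8 + 7) / 6 = 31/6 = 5.1667

Step 2 — sample variances and covariances s[i,j] = (1/(n-1)) · Σ_k (x_{k,i} - mean_i) · (x_{k,j} - mean_j), with n-1 = 5:
  s[X,X] = ((-3)·(-3) + (-3)·(-3) + (-2)·(-2) + (1)·(1) + (4)·(4) + (3)·(3)) / 5 = 48/5 = 9.6
  s[X,Y] = ((-3)·(-0.1667) + (-3)·(-0.1667) + (-2)·(-0.1667) + (1)·(-4.1667) + (4)·(2.8333) + (3)·(1.8333)) / 5 = 14/5 = 2.8
  s[Y,Y] = ((-0.1667)·(-0.1667) + (-0.1667)·(-0.1667) + (-0.1667)·(-0.1667) + (-4.1667)·(-4.1667) + (2.8333)·(2.8333) + (1.8333)·(1.8333)) / 5 = 28.8333/5 = 5.7667
  Sample standard deviations s_i = √(s[i,i]):
  s(X) = √(9.6) = 3.0984
  s(Y) = √(5.7667) = 2.4014

Step 3 — r_{ij} = s_{ij} / (s_i · s_j):
  r[X,X] = 1 (diagonal).
  r[X,Y] = 2.8 / (3.0984 · 2.4014) = 2.8 / 7.4404 = 0.3763
  r[Y,Y] = 1 (diagonal).

R is symmetric with unit diagonal. Assembling:

R = [[1, 0.3763],
 [0.3763, 1]]


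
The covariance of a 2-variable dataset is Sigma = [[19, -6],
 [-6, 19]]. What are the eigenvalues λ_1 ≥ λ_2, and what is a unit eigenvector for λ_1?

Step 1 — characteristic polynomial of 2×2 Sigma:
  det(Sigma - λI) = λ² - trace · λ + det = 0.
  trace = 19 + 19 = 38, det = 19·19 - (-6)² = 325.
Step 2 — discriminant:
  Δ = trace² - 4·det = 1444 - 1300 = 144.
Step 3 — eigenvalues:
  λ = (trace ± √Δ)/2 = (38 ± 12)/2,
  λ_1 = 25,  λ_2 = 13.

Step 4 — unit eigenvector for λ_1: solve (Sigma - λ_1 I)v = 0. First row:
  (19 - 25)·v_x + (-6)·v_y = 0, i.e. (-6)·v_x + (-6)·v_y = 0,
  so v ∝ (b, λ_1 - a) = (-6, 6); multiply by -1 so the first entry is positive: u = (6, -6).
  ||u|| = √((6)² + (-6)²) = √(72) ≈ 8.4853,
  v_1 = u/||u|| ≈ (0.7071, -0.7071) (||v_1|| = 1).

λ_1 = 25,  λ_2 = 13;  v_1 ≈ (0.7071, -0.7071)


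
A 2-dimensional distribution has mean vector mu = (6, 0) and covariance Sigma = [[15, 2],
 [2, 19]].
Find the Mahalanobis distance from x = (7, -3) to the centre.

Step 1 — centre the observation: (x - mu) = (1, -3).

Step 2 — invert Sigma. det(Sigma) = 15·19 - (2)² = 281.
  Sigma^{-1} = (1/det) · [[d, -b], [-b, a]] = [[0.0676, -0.0071],
 [-0.0071, 0.0534]].

Step 3 — form the quadratic (x - mu)^T · Sigma^{-1} · (x - mu):
  Sigma^{-1} · (x - mu) = (0.089, -0.1673).
  (x - mu)^T · [Sigma^{-1} · (x - mu)] = (1)·(0.089) + (-3)·(-0.1673) = 0.5907.

Step 4 — take square root: d = √(0.5907) ≈ 0.7686.

d(x, mu) = √(0.5907) ≈ 0.7686


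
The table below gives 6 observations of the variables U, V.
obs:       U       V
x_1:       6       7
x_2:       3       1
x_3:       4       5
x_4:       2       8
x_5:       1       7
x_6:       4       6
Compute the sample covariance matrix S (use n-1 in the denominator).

Step 1 — column means:
  mean(U) = (6 + 3 + 4 + 2 + 1 + 4) / 6 = 20/6 = 3.3333
  mean(V) = (7 + 1 + 5 + 8 + 7 + 6) / 6 = 34/6 = 5.6667

Step 2 — sample covariance S[i,j] = (1/(n-1)) · Σ_k (x_{k,i} - mean_i) · (x_{k,j} - mean_j), with n-1 = 5.
  S[U,U] = ((2.6667)·(2.6667) + (-0.3333)·(-0.3333) + (0.6667)·(0.6667) + (-1.3333)·(-1.3333) + (-2.3333)·(-2.3333) + (0.6667)·(0.6667)) / 5 = 15.3333/5 = 3.0667
  S[U,V] = ((2.6667)·(1.3333) + (-0.3333)·(-4.6667) + (0.6667)·(-0.6667) + (-1.3333)·(2.3333) + (-2.3333)·(1.3333) + (0.6667)·(0.3333)) / 5 = -1.3333/5 = -0.2667
  S[V,V] = ((1.3333)·(1.3333) + (-4.6667)·(-4.6667) + (-0.6667)·(-0.6667) + (2.3333)·(2.3333) + (1.3333)·(1.3333) + (0.3333)·(0.3333)) / 5 = 31.3333/5 = 6.2667

S is symmetric (S[j,i] = S[i,j]). Assembling:

S = [[3.0667, -0.2667],
 [-0.2667, 6.2667]]


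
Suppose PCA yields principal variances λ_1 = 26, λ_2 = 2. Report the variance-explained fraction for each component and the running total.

Step 1 — total variance = trace(Sigma) = Σ λ_i = 26 + 2 = 28.

Step 2 — fraction explained by component i = λ_i / Σ λ:
  PC1: 26/28 = 0.9286
  PC2: 2/28 = 0.0714

Step 3 — cumulative fraction after k components = (λ_1 + ... + λ_k) / Σ λ:
  k = 1: 26/28 = 0.9286
  k = 2: (26 + 2)/28 = 28/28 = 1

Summary (fraction, with percent):

explained: PC1 0.9286 (92.86%), PC2 0.0714 (7.14%);  cumulative: 0.9286, 1


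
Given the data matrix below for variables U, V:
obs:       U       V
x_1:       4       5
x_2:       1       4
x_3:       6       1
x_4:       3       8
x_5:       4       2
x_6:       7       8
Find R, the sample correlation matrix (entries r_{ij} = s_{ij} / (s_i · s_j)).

Step 1 — column means:
  mean(U) = (4 + 1 + 6 + 3 + 4 + 7) / 6 = 25/6 = 4.1667
  mean(V) = (5 + 4 + 1 + 8 + 2 + 8) / 6 = 28/6 = 4.6667

Step 2 — sample variances and covariances s[i,j] = (1/(n-1)) · Σ_k (x_{k,i} - mean_i) · (x_{k,j} - mean_j), with n-1 = 5:
  s[U,U] = ((-0.1667)·(-0.1667) + (-3.1667)·(-3.1667) + (1.8333)·(1.8333) + (-1.1667)·(-1.1667) + (-0.1667)·(-0.1667) + (2.8333)·(2.8333)) / 5 = 22.8333/5 = 4.5667
  s[U,V] = ((-0.1667)·(0.3333) + (-3.1667)·(-0.6667) + (1.8333)·(-3.6667) + (-1.1667)·(3.3333) + (-0.1667)·(-2.6667) + (2.8333)·(3.3333)) / 5 = 1.3333/5 = 0.2667
  s[V,V] = ((0.3333)·(0.3333) + (-0.6667)·(-0.6667) + (-3.6667)·(-3.6667) + (3.3333)·(3.3333) + (-2.6667)·(-2.6667) + (3.3333)·(3.3333)) / 5 = 43.3333/5 = 8.6667
  Sample standard deviations s_i = √(s[i,i]):
  s(U) = √(4.5667) = 2.137
  s(V) = √(8.6667) = 2.9439

Step 3 — r_{ij} = s_{ij} / (s_i · s_j):
  r[U,U] = 1 (diagonal).
  r[U,V] = 0.2667 / (2.137 · 2.9439) = 0.2667 / 6.2911 = 0.0424
  r[V,V] = 1 (diagonal).

R is symmetric with unit diagonal. Assembling:

R = [[1, 0.0424],
 [0.0424, 1]]


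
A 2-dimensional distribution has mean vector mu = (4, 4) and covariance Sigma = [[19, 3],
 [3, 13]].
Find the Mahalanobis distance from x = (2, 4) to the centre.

Step 1 — centre the observation: (x - mu) = (-2, 0).

Step 2 — invert Sigma. det(Sigma) = 19·13 - (3)² = 238.
  Sigma^{-1} = (1/det) · [[d, -b], [-b, a]] = [[0.0546, -0.0126],
 [-0.0126, 0.0798]].

Step 3 — form the quadratic (x - mu)^T · Sigma^{-1} · (x - mu):
  Sigma^{-1} · (x - mu) = (-0.1092, 0.0252).
  (x - mu)^T · [Sigma^{-1} · (x - mu)] = (-2)·(-0.1092) + (0)·(0.0252) = 0.2185.

Step 4 — take square root: d = √(0.2185) ≈ 0.4674.

d(x, mu) = √(0.2185) ≈ 0.4674


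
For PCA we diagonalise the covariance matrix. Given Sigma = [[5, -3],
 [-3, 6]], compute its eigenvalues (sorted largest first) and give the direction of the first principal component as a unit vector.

Step 1 — characteristic polynomial of 2×2 Sigma:
  det(Sigma - λI) = λ² - trace · λ + det = 0.
  trace = 5 + 6 = 11, det = 5·6 - (-3)² = 21.
Step 2 — discriminant:
  Δ = trace² - 4·det = 121 - 84 = 37.
Step 3 — eigenvalues:
  λ = (trace ± √Δ)/2 = (11 ± 6.0828)/2,
  λ_1 = 8.5414,  λ_2 = 2.4586.

Step 4 — unit eigenvector for λ_1: solve (Sigma - λ_1 I)v = 0. First row:
  (5 - 8.5414)·v_x + (-3)·v_y = 0, i.e. (-3.5414)·v_x + (-3)·v_y = 0,
  so v ∝ (b, λ_1 - a) = (-3, 3.5414); multiply by -1 so the first entry is positive: u = (3, -3.5414).
  ||u|| = √((3)² + (-3.5414)²) = √(21.5414) ≈ 4.6413,
  v_1 = u/||u|| ≈ (0.6464, -0.763) (||v_1|| = 1).

λ_1 = 8.5414,  λ_2 = 2.4586;  v_1 ≈ (0.6464, -0.763)


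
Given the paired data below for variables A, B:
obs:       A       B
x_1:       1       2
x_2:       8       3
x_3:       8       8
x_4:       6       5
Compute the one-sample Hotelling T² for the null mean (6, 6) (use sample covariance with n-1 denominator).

Step 1 — sample mean vector:
  mean(A) = (1 + 8 + 8 + 6) / 4 = 23/4 = 5.75
  mean(B) = (2 + 3 + 8 + 5) / 4 = 18/4 = 4.5
  x̄ = (5.75, 4.5),  deviation x̄ - mu_0 = (5.75, 4.5) - (6, 6) = (-0.25, -1.5).

Step 2 — sample covariance matrix, S[i,j] = (1/(n-1)) · Σ_k (x_{k,i} - mean_i) · (x_{k,j} - mean_j), divisor n-1 = 3:
  S[A,A] = ((-4.75)·(-4.75) + (2.25)·(2.25) + (2.25)·(2.25) + (0.25)·(0.25)) / 3 = 32.75/3 = 10.9167
  S[A,B] = ((-4.75)·(-2.5) + (2.25)·(-1.5) + (2.25)·(3.5) + (0.25)·(0.5)) / 3 = 16.5/3 = 5.5
  S[B,B] = ((-2.5)·(-2.5) + (-1.5)·(-1.5) + (3.5)·(3.5) + (0.5)·(0.5)) / 3 = 21/3 = 7
  S = [[10.9167, 5.5],
 [5.5, 7]].

Step 3 — invert S. det(S) = 10.9167·7 - (5.5)² = 46.1667.
  S^{-1} = (1/det) · [[d, -b], [-b, a]] = [[0.1516, -0.1191],
 [-0.1191, 0.2365]].

Step 4 — quadratic form (x̄ - mu_0)^T · S^{-1} · (x̄ - mu_0):
  S^{-1} · (x̄ - mu_0) = (0.1408, -0.3249),
  (x̄ - mu_0)^T · [...] = (-0.25)·(0.1408) + (-1.5)·(-0.3249) = 0.4522.

Step 5 — scale by n: T² = 4 · 0.4522 = 1.8087.

T² ≈ 1.8087


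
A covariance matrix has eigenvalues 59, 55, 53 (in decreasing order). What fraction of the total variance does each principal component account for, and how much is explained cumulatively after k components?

Step 1 — total variance = trace(Sigma) = Σ λ_i = 59 + 55 + 53 = 167.

Step 2 — fraction explained by component i = λ_i / Σ λ:
  PC1: 59/167 = 0.3533
  PC2: 55/167 = 0.3293
  PC3: 53/167 = 0.3174

Step 3 — cumulative fraction after k components = (λ_1 + ... + λ_k) / Σ λ:
  k = 1: 59/167 = 0.3533
  k = 2: (59 + 55)/167 = 114/167 = 0.6826
  k = 3: (59 + 55 + 53)/167 = 167/167 = 1

Summary (fraction, with percent):

explained: PC1 0.3533 (35.33%), PC2 0.3293 (32.93%), PC3 0.3174 (31.74%);  cumulative: 0.3533, 0.6826, 1


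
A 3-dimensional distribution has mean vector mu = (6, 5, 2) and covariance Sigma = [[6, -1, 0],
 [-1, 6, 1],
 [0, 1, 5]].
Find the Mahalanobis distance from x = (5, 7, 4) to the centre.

Step 1 — centre the observation: (x - mu) = (-1, 2, 2).

Step 2 — invert Sigma (cofactor / det for 3×3, or solve directly):
  Sigma^{-1} = [[0.1716, 0.0296, -0.0059],
 [0.0296, 0.1775, -0.0355],
 [-0.0059, -0.0355, 0.2071]].

Step 3 — form the quadratic (x - mu)^T · Sigma^{-1} · (x - mu):
  Sigma^{-1} · (x - mu) = (-0.1243, 0.2544, 0.3491).
  (x - mu)^T · [Sigma^{-1} · (x - mu)] = (-1)·(-0.1243) + (2)·(0.2544) + (2)·(0.3491) = 1.3314.

Step 4 — take square root: d = √(1.3314) ≈ 1.1538.

d(x, mu) = √(1.3314) ≈ 1.1538


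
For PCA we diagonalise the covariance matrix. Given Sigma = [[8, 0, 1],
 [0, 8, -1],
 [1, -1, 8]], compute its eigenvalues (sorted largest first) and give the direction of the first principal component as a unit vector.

Step 1 — characteristic polynomial p(λ) = det(λI - Sigma) = λ³ - tr·λ² + c_1·λ - det, where tr = trace, c_1 = sum of the principal 2×2 minors, det = det(Sigma):
  tr = 8 + 8 + 8 = 24,
  c_1 = (8·8 - (0)²) + (8·8 - (1)²) + (8·8 - (-1)²) = 64 + 63 + 63 = 190,
  det = 8·(8·8 - (-1)²) - (0)·((0)·8 - (-1)·(1)) + (1)·((0)·(-1) - 8·(1)) = 8·(63) - (0)·(1) + (1)·(-8) = 496.
  So p(λ) = λ³ - 24λ² + 190λ - 496.
Step 2 — look for an integer root (rational root theorem: any rational root is an integer divisor of 496). Testing λ = 8:
  p(8) = 512 - 1536 + 1520 - 496 = 0  ✓
  Dividing out (λ - 8): p(λ) = (λ - 8)(λ² - 16λ + 62).
Step 3 — remaining eigenvalues from the quadratic λ² - 16λ + 62 = 0:
  Δ = 16² - 4·62 = 256 - 248 = 8,  λ = (16 ± √8)/2 = (16 ± 2.8284)/2 ≈ 9.4142 or 6.5858.
  Sorted: λ_1 = 9.4142,  λ_2 = 8,  λ_3 = 6.5858  (check: sum = 24 = tr ✓).

Step 4 — unit eigenvector for λ_1 ≈ 9.4142: v spans the null space of (Sigma - λ_1 I), whose rows are
  r_1 = (-1.4142, 0, 1),  r_2 = (0, -1.4142, -1),  r_3 = (1, -1, -1.4142).
  v is orthogonal to every row, so take v ∝ r_1 × r_2 = ((0)·(-1) - (1)·(-1.4142), (1)·(0) - (-1.4142)·(-1), (-1.4142)·(-1.4142) - (0)·(0)) ≈ (1.4142, -1.4142, 2).
  Let u = (1.4142, -1.4142, 2).
  ||u|| = √((1.4142)² + (-1.4142)² + (2)²) = √(8) ≈ 2.8284,  v_1 = u/||u|| ≈ (0.5, -0.5, 0.7071) (||v_1|| = 1).

λ_1 = 9.4142,  λ_2 = 8,  λ_3 = 6.5858;  v_1 ≈ (0.5, -0.5, 0.7071)


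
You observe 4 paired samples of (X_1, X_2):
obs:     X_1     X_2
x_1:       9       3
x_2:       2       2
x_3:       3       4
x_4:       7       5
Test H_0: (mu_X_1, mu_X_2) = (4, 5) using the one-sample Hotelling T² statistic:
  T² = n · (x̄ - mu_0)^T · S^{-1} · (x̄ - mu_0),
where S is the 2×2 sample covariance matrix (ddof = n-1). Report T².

Step 1 — sample mean vector:
  mean(X_1) = (9 + 2 + 3 + 7) / 4 = 21/4 = 5.25
  mean(X_2) = (3 + 2 + 4 + 5) / 4 = 14/4 = 3.5
  x̄ = (5.25, 3.5),  deviation x̄ - mu_0 = (5.25, 3.5) - (4, 5) = (1.25, -1.5).

Step 2 — sample covariance matrix, S[i,j] = (1/(n-1)) · Σ_k (x_{k,i} - mean_i) · (x_{k,j} - mean_j), divisor n-1 = 3:
  S[X_1,X_1] = ((3.75)·(3.75) + (-3.25)·(-3.25) + (-2.25)·(-2.25) + (1.75)·(1.75)) / 3 = 32.75/3 = 10.9167
  S[X_1,X_2] = ((3.75)·(-0.5) + (-3.25)·(-1.5) + (-2.25)·(0.5) + (1.75)·(1.5)) / 3 = 4.5/3 = 1.5
  S[X_2,X_2] = ((-0.5)·(-0.5) + (-1.5)·(-1.5) + (0.5)·(0.5) + (1.5)·(1.5)) / 3 = 5/3 = 1.6667
  S = [[10.9167, 1.5],
 [1.5, 1.6667]].

Step 3 — invert S. det(S) = 10.9167·1.6667 - (1.5)² = 15.9444.
  S^{-1} = (1/det) · [[d, -b], [-b, a]] = [[0.1045, -0.0941],
 [-0.0941, 0.6847]].

Step 4 — quadratic form (x̄ - mu_0)^T · S^{-1} · (x̄ - mu_0):
  S^{-1} · (x̄ - mu_0) = (0.2718, -1.1446),
  (x̄ - mu_0)^T · [...] = (1.25)·(0.2718) + (-1.5)·(-1.1446) = 2.0566.

Step 5 — scale by n: T² = 4 · 2.0566 = 8.2265.

T² ≈ 8.2265


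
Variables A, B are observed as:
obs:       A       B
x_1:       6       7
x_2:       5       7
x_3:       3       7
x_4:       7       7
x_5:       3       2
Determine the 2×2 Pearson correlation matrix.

Step 1 — column means:
  mean(A) = (6 + 5 + 3 + 7 + 3) / 5 = 24/5 = 4.8
  mean(B) = (7 + 7 + 7 + 7 + 2) / 5 = 30/5 = 6

Step 2 — sample variances and covariances s[i,j] = (1/(n-1)) · Σ_k (x_{k,i} - mean_i) · (x_{k,j} - mean_j), with n-1 = 4:
  s[A,A] = ((1.2)·(1.2) + (0.2)·(0.2) + (-1.8)·(-1.8) + (2.2)·(2.2) + (-1.8)·(-1.8)) / 4 = 12.8/4 = 3.2
  s[A,B] = ((1.2)·(1) + (0.2)·(1) + (-1.8)·(1) + (2.2)·(1) + (-1.8)·(-4)) / 4 = 9/4 = 2.25
  s[B,B] = ((1)·(1) + (1)·(1) + (1)·(1) + (1)·(1) + (-4)·(-4)) / 4 = 20/4 = 5
  Sample standard deviations s_i = √(s[i,i]):
  s(A) = √(3.2) = 1.7889
  s(B) = √(5) = 2.2361

Step 3 — r_{ij} = s_{ij} / (s_i · s_j):
  r[A,A] = 1 (diagonal).
  r[A,B] = 2.25 / (1.7889 · 2.2361) = 2.25 / 4 = 0.5625
  r[B,B] = 1 (diagonal).

R is symmetric with unit diagonal. Assembling:

R = [[1, 0.5625],
 [0.5625, 1]]


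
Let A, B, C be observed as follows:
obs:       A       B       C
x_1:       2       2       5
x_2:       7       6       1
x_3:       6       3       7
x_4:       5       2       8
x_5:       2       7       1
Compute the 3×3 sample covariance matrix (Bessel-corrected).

Step 1 — column means:
  mean(A) = (2 + 7 + 6 + 5 + 2) / 5 = 22/5 = 4.4
  mean(B) = (2 + 6 + 3 + 2 + 7) / 5 = 20/5 = 4
  mean(C) = (5 + 1 + 7 + 8 + 1) / 5 = 22/5 = 4.4

Step 2 — sample covariance S[i,j] = (1/(n-1)) · Σ_k (x_{k,i} - mean_i) · (x_{k,j} - mean_j), with n-1 = 4.
  S[A,A] = ((-2.4)·(-2.4) + (2.6)·(2.6) + (1.6)·(1.6) + (0.6)·(0.6) + (-2.4)·(-2.4)) / 4 = 21.2/4 = 5.3
  S[A,B] = ((-2.4)·(-2) + (2.6)·(2) + (1.6)·(-1) + (0.6)·(-2) + (-2.4)·(3)) / 4 = 0/4 = 0
  S[A,C] = ((-2.4)·(0.6) + (2.6)·(-3.4) + (1.6)·(2.6) + (0.6)·(3.6) + (-2.4)·(-3.4)) / 4 = 4.2/4 = 1.05
  S[B,B] = ((-2)·(-2) + (2)·(2) + (-1)·(-1) + (-2)·(-2) + (3)·(3)) / 4 = 22/4 = 5.5
  S[B,C] = ((-2)·(0.6) + (2)·(-3.4) + (-1)·(2.6) + (-2)·(3.6) + (3)·(-3.4)) / 4 = -28/4 = -7
  S[C,C] = ((0.6)·(0.6) + (-3.4)·(-3.4) + (2.6)·(2.6) + (3.6)·(3.6) + (-3.4)·(-3.4)) / 4 = 43.2/4 = 10.8

S is symmetric (S[j,i] = S[i,j]). Assembling:

S = [[5.3, 0, 1.05],
 [0, 5.5, -7],
 [1.05, -7, 10.8]]


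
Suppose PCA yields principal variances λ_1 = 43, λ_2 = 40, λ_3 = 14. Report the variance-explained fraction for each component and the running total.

Step 1 — total variance = trace(Sigma) = Σ λ_i = 43 + 40 + 14 = 97.

Step 2 — fraction explained by component i = λ_i / Σ λ:
  PC1: 43/97 = 0.4433
  PC2: 40/97 = 0.4124
  PC3: 14/97 = 0.1443

Step 3 — cumulative fraction after k components = (λ_1 + ... + λ_k) / Σ λ:
  k = 1: 43/97 = 0.4433
  k = 2: (43 + 40)/97 = 83/97 = 0.8557
  k = 3: (43 + 40 + 14)/97 = 97/97 = 1

Summary (fraction, with percent):

explained: PC1 0.4433 (44.33%), PC2 0.4124 (41.24%), PC3 0.1443 (14.43%);  cumulative: 0.4433, 0.8557, 1


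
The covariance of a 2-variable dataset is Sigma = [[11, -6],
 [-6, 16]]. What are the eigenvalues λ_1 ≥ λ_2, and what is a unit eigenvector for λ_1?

Step 1 — characteristic polynomial of 2×2 Sigma:
  det(Sigma - λI) = λ² - trace · λ + det = 0.
  trace = 11 + 16 = 27, det = 11·16 - (-6)² = 140.
Step 2 — discriminant:
  Δ = trace² - 4·det = 729 - 560 = 169.
Step 3 — eigenvalues:
  λ = (trace ± √Δ)/2 = (27 ± 13)/2,
  λ_1 = 20,  λ_2 = 7.

Step 4 — unit eigenvector for λ_1: solve (Sigma - λ_1 I)v = 0. First row:
  (11 - 20)·v_x + (-6)·v_y = 0, i.e. (-9)·v_x + (-6)·v_y = 0,
  so v ∝ (b, λ_1 - a) = (-6, 9); multiply by -1 so the first entry is positive: u = (6, -9).
  ||u|| = √((6)² + (-9)²) = √(117) ≈ 10.8167,
  v_1 = u/||u|| ≈ (0.5547, -0.8321) (||v_1|| = 1).

λ_1 = 20,  λ_2 = 7;  v_1 ≈ (0.5547, -0.8321)


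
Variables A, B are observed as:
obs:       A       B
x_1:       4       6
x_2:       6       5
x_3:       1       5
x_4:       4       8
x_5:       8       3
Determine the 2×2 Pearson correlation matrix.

Step 1 — column means:
  mean(A) = (4 + 6 + 1 + 4 + 8) / 5 = 23/5 = 4.6
  mean(B) = (6 + 5 + 5 + 8 + 3) / 5 = 27/5 = 5.4

Step 2 — sample variances and covariances s[i,j] = (1/(n-1)) · Σ_k (x_{k,i} - mean_i) · (x_{k,j} - mean_j), with n-1 = 4:
  s[A,A] = ((-0.6)·(-0.6) + (1.4)·(1.4) + (-3.6)·(-3.6) + (-0.6)·(-0.6) + (3.4)·(3.4)) / 4 = 27.2/4 = 6.8
  s[A,B] = ((-0.6)·(0.6) + (1.4)·(-0.4) + (-3.6)·(-0.4) + (-0.6)·(2.6) + (3.4)·(-2.4)) / 4 = -9.2/4 = -2.3
  s[B,B] = ((0.6)·(0.6) + (-0.4)·(-0.4) + (-0.4)·(-0.4) + (2.6)·(2.6) + (-2.4)·(-2.4)) / 4 = 13.2/4 = 3.3
  Sample standard deviations s_i = √(s[i,i]):
  s(A) = √(6.8) = 2.6077
  s(B) = √(3.3) = 1.8166

Step 3 — r_{ij} = s_{ij} / (s_i · s_j):
  r[A,A] = 1 (diagonal).
  r[A,B] = -2.3 / (2.6077 · 1.8166) = -2.3 / 4.7371 = -0.4855
  r[B,B] = 1 (diagonal).

R is symmetric with unit diagonal. Assembling:

R = [[1, -0.4855],
 [-0.4855, 1]]


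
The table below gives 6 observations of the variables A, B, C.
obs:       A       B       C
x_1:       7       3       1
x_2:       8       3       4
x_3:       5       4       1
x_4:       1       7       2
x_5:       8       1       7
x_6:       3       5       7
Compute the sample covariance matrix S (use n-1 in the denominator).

Step 1 — column means:
  mean(A) = (7 + 8 + 5 + 1 + 8 + 3) / 6 = 32/6 = 5.3333
  mean(B) = (3 + 3 + 4 + 7 + 1 + 5) / 6 = 23/6 = 3.8333
  mean(C) = (1 + 4 + 1 + 2 + 7 + 7) / 6 = 22/6 = 3.6667

Step 2 — sample covariance S[i,j] = (1/(n-1)) · Σ_k (x_{k,i} - mean_i) · (x_{k,j} - mean_j), with n-1 = 5.
  S[A,A] = ((1.6667)·(1.6667) + (2.6667)·(2.6667) + (-0.3333)·(-0.3333) + (-4.3333)·(-4.3333) + (2.6667)·(2.6667) + (-2.3333)·(-2.3333)) / 5 = 41.3333/5 = 8.2667
  S[A,B] = ((1.6667)·(-0.8333) + (2.6667)·(-0.8333) + (-0.3333)·(0.1667) + (-4.3333)·(3.1667) + (2.6667)·(-2.8333) + (-2.3333)·(1.1667)) / 5 = -27.6667/5 = -5.5333
  S[A,C] = ((1.6667)·(-2.6667) + (2.6667)·(0.3333) + (-0.3333)·(-2.6667) + (-4.3333)·(-1.6667) + (2.6667)·(3.3333) + (-2.3333)·(3.3333)) / 5 = 5.6667/5 = 1.1333
  S[B,B] = ((-0.8333)·(-0.8333) + (-0.8333)·(-0.8333) + (0.1667)·(0.1667) + (3.1667)·(3.1667) + (-2.8333)·(-2.8333) + (1.1667)·(1.1667)) / 5 = 20.8333/5 = 4.1667
  S[B,C] = ((-0.8333)·(-2.6667) + (-0.8333)·(0.3333) + (0.1667)·(-2.6667) + (3.1667)·(-1.6667) + (-2.8333)·(3.3333) + (1.1667)·(3.3333)) / 5 = -9.3333/5 = -1.8667
  S[C,C] = ((-2.6667)·(-2.6667) + (0.3333)·(0.3333) + (-2.6667)·(-2.6667) + (-1.6667)·(-1.6667) + (3.3333)·(3.3333) + (3.3333)·(3.3333)) / 5 = 39.3333/5 = 7.8667

S is symmetric (S[j,i] = S[i,j]). Assembling:

S = [[8.2667, -5.5333, 1.1333],
 [-5.5333, 4.1667, -1.8667],
 [1.1333, -1.8667, 7.8667]]


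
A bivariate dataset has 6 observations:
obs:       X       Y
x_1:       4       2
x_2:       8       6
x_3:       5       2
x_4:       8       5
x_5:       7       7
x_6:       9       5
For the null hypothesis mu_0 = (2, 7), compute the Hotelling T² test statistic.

Step 1 — sample mean vector:
  mean(X) = (4 + 8 + 5 + 8 + 7 + 9) / 6 = 41/6 = 6.8333
  mean(Y) = (2 + 6 + 2 + 5 + 7 + 5) / 6 = 27/6 = 4.5
  x̄ = (6.8333, 4.5),  deviation x̄ - mu_0 = (6.8333, 4.5) - (2, 7) = (4.8333, -2.5).

Step 2 — sample covariance matrix, S[i,j] = (1/(n-1)) · Σ_k (x_{k,i} - mean_i) · (x_{k,j} - mean_j), divisor n-1 = 5:
  S[X,X] = ((-2.8333)·(-2.8333) + (1.1667)·(1.1667) + (-1.8333)·(-1.8333) + (1.1667)·(1.1667) + (0.1667)·(0.1667) + (2.1667)·(2.1667)) / 5 = 18.8333/5 = 3.7667
  S[X,Y] = ((-2.8333)·(-2.5) + (1.1667)·(1.5) + (-1.8333)·(-2.5) + (1.1667)·(0.5) + (0.1667)·(2.5) + (2.1667)·(0.5)) / 5 = 15.5/5 = 3.1
  S[Y,Y] = ((-2.5)·(-2.5) + (1.5)·(1.5) + (-2.5)·(-2.5) + (0.5)·(0.5) + (2.5)·(2.5) + (0.5)·(0.5)) / 5 = 21.5/5 = 4.3
  S = [[3.7667, 3.1],
 [3.1, 4.3]].

Step 3 — invert S. det(S) = 3.7667·4.3 - (3.1)² = 6.5867.
  S^{-1} = (1/det) · [[d, -b], [-b, a]] = [[0.6528, -0.4706],
 [-0.4706, 0.5719]].

Step 4 — quadratic form (x̄ - mu_0)^T · S^{-1} · (x̄ - mu_0):
  S^{-1} · (x̄ - mu_0) = (4.332, -3.7045),
  (x̄ - mu_0)^T · [...] = (4.8333)·(4.332) + (-2.5)·(-3.7045) = 30.1991.

Step 5 — scale by n: T² = 6 · 30.1991 = 181.1943.

T² ≈ 181.1943


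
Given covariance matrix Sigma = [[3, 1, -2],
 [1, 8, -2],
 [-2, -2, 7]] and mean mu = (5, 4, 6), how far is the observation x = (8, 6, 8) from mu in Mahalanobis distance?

Step 1 — centre the observation: (x - mu) = (3, 2, 2).

Step 2 — invert Sigma (cofactor / det for 3×3, or solve directly):
  Sigma^{-1} = [[0.416, -0.024, 0.112],
 [-0.024, 0.136, 0.032],
 [0.112, 0.032, 0.184]].

Step 3 — form the quadratic (x - mu)^T · Sigma^{-1} · (x - mu):
  Sigma^{-1} · (x - mu) = (1.424, 0.264, 0.768).
  (x - mu)^T · [Sigma^{-1} · (x - mu)] = (3)·(1.424) + (2)·(0.264) + (2)·(0.768) = 6.336.

Step 4 — take square root: d = √(6.336) ≈ 2.5171.

d(x, mu) = √(6.336) ≈ 2.5171


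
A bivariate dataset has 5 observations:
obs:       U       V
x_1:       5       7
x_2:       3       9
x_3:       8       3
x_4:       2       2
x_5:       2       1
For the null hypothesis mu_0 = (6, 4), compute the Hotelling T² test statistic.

Step 1 — sample mean vector:
  mean(U) = (5 + 3 + 8 + 2 + 2) / 5 = 20/5 = 4
  mean(V) = (7 + 9 + 3 + 2 + 1) / 5 = 22/5 = 4.4
  x̄ = (4, 4.4),  deviation x̄ - mu_0 = (4, 4.4) - (6, 4) = (-2, 0.4).

Step 2 — sample covariance matrix, S[i,j] = (1/(n-1)) · Σ_k (x_{k,i} - mean_i) · (x_{k,j} - mean_j), divisor n-1 = 4:
  S[U,U] = ((1)·(1) + (-1)·(-1) + (4)·(4) + (-2)·(-2) + (-2)·(-2)) / 4 = 26/4 = 6.5
  S[U,V] = ((1)·(2.6) + (-1)·(4.6) + (4)·(-1.4) + (-2)·(-2.4) + (-2)·(-3.4)) / 4 = 4/4 = 1
  S[V,V] = ((2.6)·(2.6) + (4.6)·(4.6) + (-1.4)·(-1.4) + (-2.4)·(-2.4) + (-3.4)·(-3.4)) / 4 = 47.2/4 = 11.8
  S = [[6.5, 1],
 [1, 11.8]].

Step 3 — invert S. det(S) = 6.5·11.8 - (1)² = 75.7.
  S^{-1} = (1/det) · [[d, -b], [-b, a]] = [[0.1559, -0.0132],
 [-0.0132, 0.0859]].

Step 4 — quadratic form (x̄ - mu_0)^T · S^{-1} · (x̄ - mu_0):
  S^{-1} · (x̄ - mu_0) = (-0.317, 0.0608),
  (x̄ - mu_0)^T · [...] = (-2)·(-0.317) + (0.4)·(0.0608) = 0.6584.

Step 5 — scale by n: T² = 5 · 0.6584 = 3.2919.

T² ≈ 3.2919


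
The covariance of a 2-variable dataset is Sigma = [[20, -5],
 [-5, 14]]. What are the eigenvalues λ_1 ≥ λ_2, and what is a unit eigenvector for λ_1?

Step 1 — characteristic polynomial of 2×2 Sigma:
  det(Sigma - λI) = λ² - trace · λ + det = 0.
  trace = 20 + 14 = 34, det = 20·14 - (-5)² = 255.
Step 2 — discriminant:
  Δ = trace² - 4·det = 1156 - 1020 = 136.
Step 3 — eigenvalues:
  λ = (trace ± √Δ)/2 = (34 ± 11.6619)/2,
  λ_1 = 22.831,  λ_2 = 11.169.

Step 4 — unit eigenvector for λ_1: solve (Sigma - λ_1 I)v = 0. First row:
  (20 - 22.831)·v_x + (-5)·v_y = 0, i.e. (-2.831)·v_x + (-5)·v_y = 0,
  so v ∝ (b, λ_1 - a) = (-5, 2.831); multiply by -1 so the first entry is positive: u = (5, -2.831).
  ||u|| = √((5)² + (-2.831)²) = √(33.0143) ≈ 5.7458,
  v_1 = u/||u|| ≈ (0.8702, -0.4927) (||v_1|| = 1).

λ_1 = 22.831,  λ_2 = 11.169;  v_1 ≈ (0.8702, -0.4927)


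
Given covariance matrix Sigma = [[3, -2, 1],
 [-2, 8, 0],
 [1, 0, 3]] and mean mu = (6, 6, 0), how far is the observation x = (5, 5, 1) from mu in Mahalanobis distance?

Step 1 — centre the observation: (x - mu) = (-1, -1, 1).

Step 2 — invert Sigma (cofactor / det for 3×3, or solve directly):
  Sigma^{-1} = [[0.4615, 0.1154, -0.1538],
 [0.1154, 0.1538, -0.0385],
 [-0.1538, -0.0385, 0.3846]].

Step 3 — form the quadratic (x - mu)^T · Sigma^{-1} · (x - mu):
  Sigma^{-1} · (x - mu) = (-0.7308, -0.3077, 0.5769).
  (x - mu)^T · [Sigma^{-1} · (x - mu)] = (-1)·(-0.7308) + (-1)·(-0.3077) + (1)·(0.5769) = 1.6154.

Step 4 — take square root: d = √(1.6154) ≈ 1.271.

d(x, mu) = √(1.6154) ≈ 1.271


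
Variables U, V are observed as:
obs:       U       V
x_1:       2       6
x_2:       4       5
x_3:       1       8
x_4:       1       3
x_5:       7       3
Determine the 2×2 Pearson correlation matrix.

Step 1 — column means:
  mean(U) = (2 + 4 + 1 + 1 + 7) / 5 = 15/5 = 3
  mean(V) = (6 + 5 + 8 + 3 + 3) / 5 = 25/5 = 5

Step 2 — sample variances and covariances s[i,j] = (1/(n-1)) · Σ_k (x_{k,i} - mean_i) · (x_{k,j} - mean_j), with n-1 = 4:
  s[U,U] = ((-1)·(-1) + (1)·(1) + (-2)·(-2) + (-2)·(-2) + (4)·(4)) / 4 = 26/4 = 6.5
  s[U,V] = ((-1)·(1) + (1)·(0) + (-2)·(3) + (-2)·(-2) + (4)·(-2)) / 4 = -11/4 = -2.75
  s[V,V] = ((1)·(1) + (0)·(0) + (3)·(3) + (-2)·(-2) + (-2)·(-2)) / 4 = 18/4 = 4.5
  Sample standard deviations s_i = √(s[i,i]):
  s(U) = √(6.5) = 2.5495
  s(V) = √(4.5) = 2.1213

Step 3 — r_{ij} = s_{ij} / (s_i · s_j):
  r[U,U] = 1 (diagonal).
  r[U,V] = -2.75 / (2.5495 · 2.1213) = -2.75 / 5.4083 = -0.5085
  r[V,V] = 1 (diagonal).

R is symmetric with unit diagonal. Assembling:

R = [[1, -0.5085],
 [-0.5085, 1]]


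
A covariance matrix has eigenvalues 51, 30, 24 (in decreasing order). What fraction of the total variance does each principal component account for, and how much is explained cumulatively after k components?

Step 1 — total variance = trace(Sigma) = Σ λ_i = 51 + 30 + 24 = 105.

Step 2 — fraction explained by component i = λ_i / Σ λ:
  PC1: 51/105 = 0.4857
  PC2: 30/105 = 0.2857
  PC3: 24/105 = 0.2286

Step 3 — cumulative fraction after k components = (λ_1 + ... + λ_k) / Σ λ:
  k = 1: 51/105 = 0.4857
  k = 2: (51 + 30)/105 = 81/105 = 0.7714
  k = 3: (51 + 30 + 24)/105 = 105/105 = 1

Summary (fraction, with percent):

explained: PC1 0.4857 (48.57%), PC2 0.2857 (28.57%), PC3 0.2286 (22.86%);  cumulative: 0.4857, 0.7714, 1


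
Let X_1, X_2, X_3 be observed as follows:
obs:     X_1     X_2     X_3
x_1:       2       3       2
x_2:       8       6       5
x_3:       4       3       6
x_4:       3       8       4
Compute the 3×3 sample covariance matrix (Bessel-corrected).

Step 1 — column means:
  mean(X_1) = (2 + 8 + 4 + 3) / 4 = 17/4 = 4.25
  mean(X_2) = (3 + 6 + 3 + 8) / 4 = 20/4 = 5
  mean(X_3) = (2 + 5 + 6 + 4) / 4 = 17/4 = 4.25

Step 2 — sample covariance S[i,j] = (1/(n-1)) · Σ_k (x_{k,i} - mean_i) · (x_{k,j} - mean_j), with n-1 = 3.
  S[X_1,X_1] = ((-2.25)·(-2.25) + (3.75)·(3.75) + (-0.25)·(-0.25) + (-1.25)·(-1.25)) / 3 = 20.75/3 = 6.9167
  S[X_1,X_2] = ((-2.25)·(-2) + (3.75)·(1) + (-0.25)·(-2) + (-1.25)·(3)) / 3 = 5/3 = 1.6667
  S[X_1,X_3] = ((-2.25)·(-2.25) + (3.75)·(0.75) + (-0.25)·(1.75) + (-1.25)·(-0.25)) / 3 = 7.75/3 = 2.5833
  S[X_2,X_2] = ((-2)·(-2) + (1)·(1) + (-2)·(-2) + (3)·(3)) / 3 = 18/3 = 6
  S[X_2,X_3] = ((-2)·(-2.25) + (1)·(0.75) + (-2)·(1.75) + (3)·(-0.25)) / 3 = 1/3 = 0.3333
  S[X_3,X_3] = ((-2.25)·(-2.25) + (0.75)·(0.75) + (1.75)·(1.75) + (-0.25)·(-0.25)) / 3 = 8.75/3 = 2.9167

S is symmetric (S[j,i] = S[i,j]). Assembling:

S = [[6.9167, 1.6667, 2.5833],
 [1.6667, 6, 0.3333],
 [2.5833, 0.3333, 2.9167]]


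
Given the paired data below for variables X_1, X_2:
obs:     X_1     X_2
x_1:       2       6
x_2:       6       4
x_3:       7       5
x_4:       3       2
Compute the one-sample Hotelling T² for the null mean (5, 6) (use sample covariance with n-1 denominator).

Step 1 — sample mean vector:
  mean(X_1) = (2 + 6 + 7 + 3) / 4 = 18/4 = 4.5
  mean(X_2) = (6 + 4 + 5 + 2) / 4 = 17/4 = 4.25
  x̄ = (4.5, 4.25),  deviation x̄ - mu_0 = (4.5, 4.25) - (5, 6) = (-0.5, -1.75).

Step 2 — sample covariance matrix, S[i,j] = (1/(n-1)) · Σ_k (x_{k,i} - mean_i) · (x_{k,j} - mean_j), divisor n-1 = 3:
  S[X_1,X_1] = ((-2.5)·(-2.5) + (1.5)·(1.5) + (2.5)·(2.5) + (-1.5)·(-1.5)) / 3 = 17/3 = 5.6667
  S[X_1,X_2] = ((-2.5)·(1.75) + (1.5)·(-0.25) + (2.5)·(0.75) + (-1.5)·(-2.25)) / 3 = 0.5/3 = 0.1667
  S[X_2,X_2] = ((1.75)·(1.75) + (-0.25)·(-0.25) + (0.75)·(0.75) + (-2.25)·(-2.25)) / 3 = 8.75/3 = 2.9167
  S = [[5.6667, 0.1667],
 [0.1667, 2.9167]].

Step 3 — invert S. det(S) = 5.6667·2.9167 - (0.1667)² = 16.5.
  S^{-1} = (1/det) · [[d, -b], [-b, a]] = [[0.1768, -0.0101],
 [-0.0101, 0.3434]].

Step 4 — quadratic form (x̄ - mu_0)^T · S^{-1} · (x̄ - mu_0):
  S^{-1} · (x̄ - mu_0) = (-0.0707, -0.596),
  (x̄ - mu_0)^T · [...] = (-0.5)·(-0.0707) + (-1.75)·(-0.596) = 1.0783.

Step 5 — scale by n: T² = 4 · 1.0783 = 4.3131.

T² ≈ 4.3131


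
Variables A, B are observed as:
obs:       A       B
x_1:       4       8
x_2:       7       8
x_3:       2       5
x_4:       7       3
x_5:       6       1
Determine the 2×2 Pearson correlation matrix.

Step 1 — column means:
  mean(A) = (4 + 7 + 2 + 7 + 6) / 5 = 26/5 = 5.2
  mean(B) = (8 + 8 + 5 + 3 + 1) / 5 = 25/5 = 5

Step 2 — sample variances and covariances s[i,j] = (1/(n-1)) · Σ_k (x_{k,i} - mean_i) · (x_{k,j} - mean_j), with n-1 = 4:
  s[A,A] = ((-1.2)·(-1.2) + (1.8)·(1.8) + (-3.2)·(-3.2) + (1.8)·(1.8) + (0.8)·(0.8)) / 4 = 18.8/4 = 4.7
  s[A,B] = ((-1.2)·(3) + (1.8)·(3) + (-3.2)·(0) + (1.8)·(-2) + (0.8)·(-4)) / 4 = -5/4 = -1.25
  s[B,B] = ((3)·(3) + (3)·(3) + (0)·(0) + (-2)·(-2) + (-4)·(-4)) / 4 = 38/4 = 9.5
  Sample standard deviations s_i = √(s[i,i]):
  s(A) = √(4.7) = 2.1679
  s(B) = √(9.5) = 3.0822

Step 3 — r_{ij} = s_{ij} / (s_i · s_j):
  r[A,A] = 1 (diagonal).
  r[A,B] = -1.25 / (2.1679 · 3.0822) = -1.25 / 6.6821 = -0.1871
  r[B,B] = 1 (diagonal).

R is symmetric with unit diagonal. Assembling:

R = [[1, -0.1871],
 [-0.1871, 1]]


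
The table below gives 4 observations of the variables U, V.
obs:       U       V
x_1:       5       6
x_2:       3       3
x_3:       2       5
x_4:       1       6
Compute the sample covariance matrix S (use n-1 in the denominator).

Step 1 — column means:
  mean(U) = (5 + 3 + 2 + 1) / 4 = 11/4 = 2.75
  mean(V) = (6 + 3 + 5 + 6) / 4 = 20/4 = 5

Step 2 — sample covariance S[i,j] = (1/(n-1)) · Σ_k (x_{k,i} - mean_i) · (x_{k,j} - mean_j), with n-1 = 3.
  S[U,U] = ((2.25)·(2.25) + (0.25)·(0.25) + (-0.75)·(-0.75) + (-1.75)·(-1.75)) / 3 = 8.75/3 = 2.9167
  S[U,V] = ((2.25)·(1) + (0.25)·(-2) + (-0.75)·(0) + (-1.75)·(1)) / 3 = 0/3 = 0
  S[V,V] = ((1)·(1) + (-2)·(-2) + (0)·(0) + (1)·(1)) / 3 = 6/3 = 2

S is symmetric (S[j,i] = S[i,j]). Assembling:

S = [[2.9167, 0],
 [0, 2]]


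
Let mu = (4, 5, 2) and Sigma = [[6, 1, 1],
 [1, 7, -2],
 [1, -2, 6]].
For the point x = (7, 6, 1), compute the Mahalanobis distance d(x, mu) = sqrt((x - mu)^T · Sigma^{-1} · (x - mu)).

Step 1 — centre the observation: (x - mu) = (3, 1, -1).

Step 2 — invert Sigma (cofactor / det for 3×3, or solve directly):
  Sigma^{-1} = [[0.1801, -0.0379, -0.0427],
 [-0.0379, 0.1659, 0.0616],
 [-0.0427, 0.0616, 0.1943]].

Step 3 — form the quadratic (x - mu)^T · Sigma^{-1} · (x - mu):
  Sigma^{-1} · (x - mu) = (0.545, -0.0095, -0.2607).
  (x - mu)^T · [Sigma^{-1} · (x - mu)] = (3)·(0.545) + (1)·(-0.0095) + (-1)·(-0.2607) = 1.8863.

Step 4 — take square root: d = √(1.8863) ≈ 1.3734.

d(x, mu) = √(1.8863) ≈ 1.3734


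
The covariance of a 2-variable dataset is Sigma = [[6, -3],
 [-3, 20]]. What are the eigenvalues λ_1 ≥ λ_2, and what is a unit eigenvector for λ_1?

Step 1 — characteristic polynomial of 2×2 Sigma:
  det(Sigma - λI) = λ² - trace · λ + det = 0.
  trace = 6 + 20 = 26, det = 6·20 - (-3)² = 111.
Step 2 — discriminant:
  Δ = trace² - 4·det = 676 - 444 = 232.
Step 3 — eigenvalues:
  λ = (trace ± √Δ)/2 = (26 ± 15.2315)/2,
  λ_1 = 20.6158,  λ_2 = 5.3842.

Step 4 — unit eigenvector for λ_1: solve (Sigma - λ_1 I)v = 0. First row:
  (6 - 20.6158)·v_x + (-3)·v_y = 0, i.e. (-14.6158)·v_x + (-3)·v_y = 0,
  so v ∝ (b, λ_1 - a) = (-3, 14.6158); multiply by -1 so the first entry is positive: u = (3, -14.6158).
  ||u|| = √((3)² + (-14.6158)²) = √(222.6208) ≈ 14.9205,
  v_1 = u/||u|| ≈ (0.2011, -0.9796) (||v_1|| = 1).

λ_1 = 20.6158,  λ_2 = 5.3842;  v_1 ≈ (0.2011, -0.9796)


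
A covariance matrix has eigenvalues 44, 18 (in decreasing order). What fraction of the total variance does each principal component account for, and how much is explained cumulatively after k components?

Step 1 — total variance = trace(Sigma) = Σ λ_i = 44 + 18 = 62.

Step 2 — fraction explained by component i = λ_i / Σ λ:
  PC1: 44/62 = 0.7097
  PC2: 18/62 = 0.2903

Step 3 — cumulative fraction after k components = (λ_1 + ... + λ_k) / Σ λ:
  k = 1: 44/62 = 0.7097
  k = 2: (44 + 18)/62 = 62/62 = 1

Summary (fraction, with percent):

explained: PC1 0.7097 (70.97%), PC2 0.2903 (29.03%);  cumulative: 0.7097, 1


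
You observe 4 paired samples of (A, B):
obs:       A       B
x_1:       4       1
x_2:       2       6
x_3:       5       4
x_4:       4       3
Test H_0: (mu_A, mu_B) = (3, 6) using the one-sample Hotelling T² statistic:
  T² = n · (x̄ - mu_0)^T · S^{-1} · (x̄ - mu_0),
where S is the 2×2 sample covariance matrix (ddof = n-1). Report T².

Step 1 — sample mean vector:
  mean(A) = (4 + 2 + 5 + 4) / 4 = 15/4 = 3.75
  mean(B) = (1 + 6 + 4 + 3) / 4 = 14/4 = 3.5
  x̄ = (3.75, 3.5),  deviation x̄ - mu_0 = (3.75, 3.5) - (3, 6) = (0.75, -2.5).

Step 2 — sample covariance matrix, S[i,j] = (1/(n-1)) · Σ_k (x_{k,i} - mean_i) · (x_{k,j} - mean_j), divisor n-1 = 3:
  S[A,A] = ((0.25)·(0.25) + (-1.75)·(-1.75) + (1.25)·(1.25) + (0.25)·(0.25)) / 3 = 4.75/3 = 1.5833
  S[A,B] = ((0.25)·(-2.5) + (-1.75)·(2.5) + (1.25)·(0.5) + (0.25)·(-0.5)) / 3 = -4.5/3 = -1.5
  S[B,B] = ((-2.5)·(-2.5) + (2.5)·(2.5) + (0.5)·(0.5) + (-0.5)·(-0.5)) / 3 = 13/3 = 4.3333
  S = [[1.5833, -1.5],
 [-1.5, 4.3333]].

Step 3 — invert S. det(S) = 1.5833·4.3333 - (-1.5)² = 4.6111.
  S^{-1} = (1/det) · [[d, -b], [-b, a]] = [[0.9398, 0.3253],
 [0.3253, 0.3434]].

Step 4 — quadratic form (x̄ - mu_0)^T · S^{-1} · (x̄ - mu_0):
  S^{-1} · (x̄ - mu_0) = (-0.1084, -0.6145),
  (x̄ - mu_0)^T · [...] = (0.75)·(-0.1084) + (-2.5)·(-0.6145) = 1.4548.

Step 5 — scale by n: T² = 4 · 1.4548 = 5.8193.

T² ≈ 5.8193
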